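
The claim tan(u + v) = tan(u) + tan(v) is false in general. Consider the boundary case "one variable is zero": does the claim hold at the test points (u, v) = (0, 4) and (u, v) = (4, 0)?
At (0, 4): LHS = tan(4) ≈ 1.158, RHS = tan(4) ≈ 1.158 → equal
At (4, 0): LHS = tan(4) ≈ 1.158, RHS = tan(4) ≈ 1.158 → equal

So the claim does hold at both of these boundary points, even though it is not an identity.

Answer: Yes, holds at both test points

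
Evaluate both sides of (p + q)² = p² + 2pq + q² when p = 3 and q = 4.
LHS = (3 + 4)² = 49
RHS = 3² + 2·3·4 + 4² = 49

LHS = RHS: the two sides agree.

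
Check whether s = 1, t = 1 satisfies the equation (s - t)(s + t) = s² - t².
Substituting s = 1, t = 1:

LHS = (1 - 1)(1 + 1) = 0
RHS = 1² - 1² = 0

LHS = RHS, so the equation holds at this point.

Answer: Holds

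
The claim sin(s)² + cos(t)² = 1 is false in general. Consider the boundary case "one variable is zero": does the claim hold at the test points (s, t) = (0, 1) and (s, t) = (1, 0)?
No, fails at both test points

At (0, 1): LHS = cos(1)² ≈ 0.2919 ≠ RHS = 1
At (1, 0): LHS = sin(1)² + 1 ≈ 1.708 ≠ RHS = 1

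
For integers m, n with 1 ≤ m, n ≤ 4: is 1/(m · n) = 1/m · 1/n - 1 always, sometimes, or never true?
The claim fails for every pair in the range. For instance at (m, n) = (4, 2): LHS = 1/8, RHS = -7/8.

Answer: Never true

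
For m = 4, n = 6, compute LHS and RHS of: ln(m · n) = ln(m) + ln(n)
LHS = ln(4 · 6) = ln(24) ≈ 3.178
RHS = ln(4) + ln(6) ≈ 3.178

LHS = RHS: the two sides agree.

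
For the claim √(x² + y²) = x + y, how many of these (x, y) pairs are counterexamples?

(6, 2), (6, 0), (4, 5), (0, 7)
Testing each pair:
(6, 2): LHS = 2·√(10) ≈ 6.325, RHS = 8 → counterexample
(6, 0): LHS = 6, RHS = 6 → satisfies claim
(4, 5): LHS = √(41) ≈ 6.403, RHS = 9 → counterexample
(0, 7): LHS = 7, RHS = 7 → satisfies claim

That makes 2 counterexamples.

Answer: 2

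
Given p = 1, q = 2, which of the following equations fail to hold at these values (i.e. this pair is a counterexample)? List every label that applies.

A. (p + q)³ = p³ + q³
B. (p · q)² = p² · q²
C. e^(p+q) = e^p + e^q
A, C

Evaluating each claim at the given values:
A. LHS = 27, RHS = 9 → fails here (LHS ≠ RHS)
B. LHS = 4, RHS = 4 → holds here (LHS = RHS)
C. LHS = e^3 ≈ 20.09, RHS = e + e^2 ≈ 10.11 → fails here (LHS ≠ RHS)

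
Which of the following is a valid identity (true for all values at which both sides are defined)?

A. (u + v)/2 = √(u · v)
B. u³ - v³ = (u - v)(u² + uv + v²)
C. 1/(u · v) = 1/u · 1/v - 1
B

A: fails at (0, 1) — LHS = 1/2, RHS = 0.
B: holds — e.g. at (4, 4), both sides equal 0.
C: fails at (2, 7) — LHS = 1/14, RHS = -13/14.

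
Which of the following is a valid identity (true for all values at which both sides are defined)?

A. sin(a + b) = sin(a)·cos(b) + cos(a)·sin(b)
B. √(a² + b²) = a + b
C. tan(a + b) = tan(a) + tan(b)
A: holds — e.g. at (5, 5), both sides equal sin(10) ≈ -0.544.
B: fails at (2, 7) — LHS = √(53) ≈ 7.28, RHS = 9.
C: fails at (2, 4) — LHS = tan(6) ≈ -0.291, RHS = tan(2) + tan(4) ≈ -1.027.

Answer: A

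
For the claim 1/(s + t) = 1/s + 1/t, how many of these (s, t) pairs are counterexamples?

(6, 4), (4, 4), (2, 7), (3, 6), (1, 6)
5

Testing each pair:
(6, 4): LHS = 1/10, RHS = 5/12 → counterexample
(4, 4): LHS = 1/8, RHS = 1/2 → counterexample
(2, 7): LHS = 1/9, RHS = 9/14 → counterexample
(3, 6): LHS = 1/9, RHS = 1/2 → counterexample
(1, 6): LHS = 1/7, RHS = 7/6 → counterexample

That makes 5 counterexamples.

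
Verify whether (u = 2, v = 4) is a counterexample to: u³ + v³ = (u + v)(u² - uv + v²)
No

Substituting u = 2, v = 4:
LHS = 2³ + 4³ = 72
RHS = (2 + 4)(2² - 2·4 + 4²) = 72

The sides agree, so this pair does not disprove the claim.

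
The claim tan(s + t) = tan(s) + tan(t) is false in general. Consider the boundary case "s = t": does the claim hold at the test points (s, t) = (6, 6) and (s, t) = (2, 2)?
At (6, 6): LHS = tan(12) ≈ -0.6359 ≠ RHS = 2·tan(6) ≈ -0.582
At (2, 2): LHS = tan(4) ≈ 1.158 ≠ RHS = 2·tan(2) ≈ -4.37

Answer: No, fails at both test points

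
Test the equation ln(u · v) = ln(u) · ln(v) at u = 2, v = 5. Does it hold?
Substituting u = 2, v = 5:

LHS = ln(2 · 5) = ln(10) ≈ 2.303
RHS = ln(2) · ln(5) ≈ 1.116

LHS ≠ RHS, so the equation does not hold at this point.

Answer: Fails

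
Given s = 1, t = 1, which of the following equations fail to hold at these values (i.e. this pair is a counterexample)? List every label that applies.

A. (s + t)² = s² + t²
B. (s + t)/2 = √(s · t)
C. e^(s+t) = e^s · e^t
Evaluating each claim at the given values:
A. LHS = 4, RHS = 2 → fails here (LHS ≠ RHS)
B. LHS = 1, RHS = 1 → holds here (LHS = RHS)
C. LHS = e^2 ≈ 7.389, RHS = e^2 ≈ 7.389 → holds here (LHS = RHS)

Answer: A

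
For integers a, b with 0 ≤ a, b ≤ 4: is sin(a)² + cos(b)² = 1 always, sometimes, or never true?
Sometimes true

It holds at (a, b) = (0, 0) (both sides equal 1), but fails at (a, b) = (3, 2) (LHS = sin(3)² + cos(2)² ≈ 0.1931, RHS = 1).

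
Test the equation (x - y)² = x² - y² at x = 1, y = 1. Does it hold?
Substituting x = 1, y = 1:

LHS = (1 - 1)² = 0
RHS = 1² - 1² = 0

LHS = RHS, so the equation holds at this point.

Answer: Holds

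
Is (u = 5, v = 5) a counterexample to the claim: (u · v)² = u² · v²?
No

Substituting u = 5, v = 5:
LHS = (5 · 5)² = 625
RHS = 5² · 5² = 625

The sides agree, so this pair does not disprove the claim.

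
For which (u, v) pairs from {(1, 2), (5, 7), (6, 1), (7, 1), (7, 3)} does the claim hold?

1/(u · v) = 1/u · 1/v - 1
None

Testing each pair:
(1, 2): LHS = 1/2, RHS = -1/2 → fails
(5, 7): LHS = 1/35, RHS = -34/35 → fails
(6, 1): LHS = 1/6, RHS = -5/6 → fails
(7, 1): LHS = 1/7, RHS = -6/7 → fails
(7, 3): LHS = 1/21, RHS = -20/21 → fails

No pair satisfies the claim.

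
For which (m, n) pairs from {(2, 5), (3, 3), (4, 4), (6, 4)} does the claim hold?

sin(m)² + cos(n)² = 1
(3, 3), (4, 4)

Testing each pair:
(2, 5): LHS = cos(5)² + sin(2)² ≈ 0.9073, RHS = 1 → fails
(3, 3): LHS = sin(3)² + cos(3)² = 1, RHS = 1 → holds
(4, 4): LHS = cos(4)² + sin(4)² = 1, RHS = 1 → holds
(6, 4): LHS = sin(6)² + cos(4)² ≈ 0.5053, RHS = 1 → fails

2 of 4 pairs satisfy the claim.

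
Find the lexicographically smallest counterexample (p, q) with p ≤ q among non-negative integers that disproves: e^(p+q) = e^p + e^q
(p, q) = (0, 0)

Substituting (0, 0) into the claim:
LHS = e^(0+0) = 1
RHS = e^0 + e^0 = 2

Since LHS ≠ RHS, this pair disproves the claim, and no lexicographically smaller pair (p ≤ q, non-negative integers) does.

For instance (6, 6) is also a counterexample (LHS = e^12 ≈ 162754.8, RHS = 2·e^6 ≈ 806.9), but it's lexicographically larger.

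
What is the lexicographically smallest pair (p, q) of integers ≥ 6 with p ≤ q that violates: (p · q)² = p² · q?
Substituting (6, 6) into the claim:
LHS = (6 · 6)² = 1296
RHS = 6² · 6 = 216

Since LHS ≠ RHS, this pair disproves the claim, and no lexicographically smaller pair (p ≤ q, integers ≥ 6) does.

For instance (12, 12) is also a counterexample (LHS = 20736, RHS = 1728), but it's lexicographically larger.

Answer: (p, q) = (6, 6)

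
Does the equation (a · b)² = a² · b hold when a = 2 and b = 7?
Fails

Substituting a = 2, b = 7:

LHS = (2 · 7)² = 196
RHS = 2² · 7 = 28

LHS ≠ RHS, so the equation does not hold at this point.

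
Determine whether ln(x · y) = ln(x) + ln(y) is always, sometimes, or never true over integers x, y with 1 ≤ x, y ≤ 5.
The identity holds for every pair in the range. For instance at (x, y) = (4, 3): both sides equal ln(12) ≈ 2.485.

Answer: Always true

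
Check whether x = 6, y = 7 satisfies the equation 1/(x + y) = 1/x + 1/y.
Substituting x = 6, y = 7:

LHS = 1/(6 + 7) = 1/13
RHS = 1/6 + 1/7 = 13/42

LHS ≠ RHS, so the equation does not hold at this point.

Answer: Fails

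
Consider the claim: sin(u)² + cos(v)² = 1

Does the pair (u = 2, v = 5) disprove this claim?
Substituting u = 2, v = 5:
LHS = sin(2)² + cos(5)² ≈ 0.9073
RHS = 1

Since LHS ≠ RHS, this pair disproves the claim.

Answer: Yes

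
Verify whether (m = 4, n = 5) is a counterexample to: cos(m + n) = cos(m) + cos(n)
Substituting m = 4, n = 5:
LHS = cos(4 + 5) = cos(9) ≈ -0.9111
RHS = cos(4) + cos(5) ≈ -0.37

Since LHS ≠ RHS, this pair disproves the claim.

Answer: Yes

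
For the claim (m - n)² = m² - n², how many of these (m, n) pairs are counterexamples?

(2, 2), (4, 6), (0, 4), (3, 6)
Testing each pair:
(2, 2): LHS = 0, RHS = 0 → satisfies claim
(4, 6): LHS = 4, RHS = -20 → counterexample
(0, 4): LHS = 16, RHS = -16 → counterexample
(3, 6): LHS = 9, RHS = -27 → counterexample

That makes 3 counterexamples.

Answer: 3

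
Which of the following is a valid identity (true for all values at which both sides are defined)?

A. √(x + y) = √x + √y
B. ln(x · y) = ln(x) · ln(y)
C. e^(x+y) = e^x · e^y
A: fails at (5, 8) — LHS = √(13) ≈ 3.606, RHS = √(5) + 2·√(2) ≈ 5.064.
B: fails at (5, 8) — LHS = ln(40) ≈ 3.689, RHS = ln(5)·ln(8) ≈ 3.347.
C: holds — e.g. at (3, 4), both sides equal e^7 ≈ 1097.

Answer: C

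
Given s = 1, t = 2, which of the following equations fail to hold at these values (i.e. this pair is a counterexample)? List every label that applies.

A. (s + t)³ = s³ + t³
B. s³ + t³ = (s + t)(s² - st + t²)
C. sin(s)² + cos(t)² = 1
Evaluating each claim at the given values:
A. LHS = 27, RHS = 9 → fails here (LHS ≠ RHS)
B. LHS = 9, RHS = 9 → holds here (LHS = RHS)
C. LHS = cos(2)² + sin(1)² ≈ 0.8813, RHS = 1 → fails here (LHS ≠ RHS)

Answer: A, C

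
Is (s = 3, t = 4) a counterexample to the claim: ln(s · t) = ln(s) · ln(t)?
Yes

Substituting s = 3, t = 4:
LHS = ln(3 · 4) = ln(12) ≈ 2.485
RHS = ln(3) · ln(4) ≈ 1.523

Since LHS ≠ RHS, this pair disproves the claim.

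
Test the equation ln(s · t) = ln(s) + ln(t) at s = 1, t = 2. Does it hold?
Substituting s = 1, t = 2:

LHS = ln(1 · 2) = ln(2) ≈ 0.6931
RHS = ln(1) + ln(2) = ln(2) ≈ 0.6931

LHS = RHS, so the equation holds at this point.

Answer: Holds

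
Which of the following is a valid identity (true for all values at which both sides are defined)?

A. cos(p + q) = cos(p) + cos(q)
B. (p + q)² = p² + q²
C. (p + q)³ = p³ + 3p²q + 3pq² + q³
C

A: fails at (1, 1) — LHS = cos(2) ≈ -0.4161, RHS = 2·cos(1) ≈ 1.081.
B: fails at (1, 2) — LHS = 9, RHS = 5.
C: holds — e.g. at (5, 8), both sides equal 2197.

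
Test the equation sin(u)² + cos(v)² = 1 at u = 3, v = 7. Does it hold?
Fails

Substituting u = 3, v = 7:

LHS = sin(3)² + cos(7)² ≈ 0.5883
RHS = 1

LHS ≠ RHS, so the equation does not hold at this point.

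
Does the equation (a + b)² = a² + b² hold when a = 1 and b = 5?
Fails

Substituting a = 1, b = 5:

LHS = (1 + 5)² = 36
RHS = 1² + 5² = 26

LHS ≠ RHS, so the equation does not hold at this point.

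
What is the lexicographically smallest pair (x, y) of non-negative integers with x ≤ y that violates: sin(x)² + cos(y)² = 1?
(x, y) = (0, 1)

At (0, 0): both sides equal 1, so it holds there.

Substituting (0, 1) into the claim:
LHS = sin(0)² + cos(1)² = cos(1)² ≈ 0.2919
RHS = 1

Since LHS ≠ RHS, this pair disproves the claim, and no lexicographically smaller pair (x ≤ y, non-negative integers) does.

For instance (1, 7) is also a counterexample (LHS = cos(7)² + sin(1)² ≈ 1.276, RHS = 1), but it's lexicographically larger.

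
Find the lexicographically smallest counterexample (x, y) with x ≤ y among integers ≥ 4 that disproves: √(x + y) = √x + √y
(x, y) = (4, 4)

Substituting (4, 4) into the claim:
LHS = √(4 + 4) = 2·√(2) ≈ 2.828
RHS = √4 + √4 = 4

Since LHS ≠ RHS, this pair disproves the claim, and no lexicographically smaller pair (x ≤ y, integers ≥ 4) does.

For instance (7, 10) is also a counterexample (LHS = √(17) ≈ 4.123, RHS = √(7) + √(10) ≈ 5.808), but it's lexicographically larger.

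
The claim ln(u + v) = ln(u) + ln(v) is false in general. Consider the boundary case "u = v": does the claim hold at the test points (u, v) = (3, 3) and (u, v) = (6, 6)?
At (3, 3): LHS = ln(6) ≈ 1.792 ≠ RHS = 2·ln(3) ≈ 2.197
At (6, 6): LHS = ln(12) ≈ 2.485 ≠ RHS = 2·ln(6) ≈ 3.584

Answer: No, fails at both test points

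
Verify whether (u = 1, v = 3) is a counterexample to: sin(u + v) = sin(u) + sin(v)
Yes

Substituting u = 1, v = 3:
LHS = sin(1 + 3) = sin(4) ≈ -0.7568
RHS = sin(1) + sin(3) ≈ 0.9826

Since LHS ≠ RHS, this pair disproves the claim.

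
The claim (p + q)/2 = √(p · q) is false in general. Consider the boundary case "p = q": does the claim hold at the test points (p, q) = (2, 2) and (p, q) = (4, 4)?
Yes, holds at both test points

At (2, 2): LHS = 2, RHS = 2 → equal
At (4, 4): LHS = 4, RHS = 4 → equal

So the claim does hold at both of these boundary points, even though it is not an identity.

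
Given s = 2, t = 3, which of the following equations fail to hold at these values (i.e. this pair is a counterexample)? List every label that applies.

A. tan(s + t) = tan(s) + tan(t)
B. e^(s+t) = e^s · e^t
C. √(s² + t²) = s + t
Evaluating each claim at the given values:
A. LHS = tan(5) ≈ -3.381, RHS = tan(2) + tan(3) ≈ -2.328 → fails here (LHS ≠ RHS)
B. LHS = e^5 ≈ 148.4, RHS = e^5 ≈ 148.4 → holds here (LHS = RHS)
C. LHS = √(13) ≈ 3.606, RHS = 5 → fails here (LHS ≠ RHS)

Answer: A, C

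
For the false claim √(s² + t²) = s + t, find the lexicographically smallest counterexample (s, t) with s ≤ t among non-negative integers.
(s, t) = (1, 1)

At (0, 3): both sides equal 3, so it holds there.
At (0, 6): both sides equal 6, so it holds there.

Substituting (1, 1) into the claim:
LHS = √(1² + 1²) = √(2) ≈ 1.414
RHS = 1 + 1 = 2

Since LHS ≠ RHS, this pair disproves the claim, and no lexicographically smaller pair (s ≤ t, non-negative integers) does.

For instance (3, 3) is also a counterexample (LHS = 3·√(2) ≈ 4.243, RHS = 6), but it's lexicographically larger.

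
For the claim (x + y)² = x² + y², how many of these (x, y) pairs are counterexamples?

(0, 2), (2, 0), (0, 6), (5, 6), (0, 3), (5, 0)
1

Testing each pair:
(0, 2): LHS = 4, RHS = 4 → satisfies claim
(2, 0): LHS = 4, RHS = 4 → satisfies claim
(0, 6): LHS = 36, RHS = 36 → satisfies claim
(5, 6): LHS = 121, RHS = 61 → counterexample
(0, 3): LHS = 9, RHS = 9 → satisfies claim
(5, 0): LHS = 25, RHS = 25 → satisfies claim

That makes 1 counterexample.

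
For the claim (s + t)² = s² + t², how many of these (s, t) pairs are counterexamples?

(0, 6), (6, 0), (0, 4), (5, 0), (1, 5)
1

Testing each pair:
(0, 6): LHS = 36, RHS = 36 → satisfies claim
(6, 0): LHS = 36, RHS = 36 → satisfies claim
(0, 4): LHS = 16, RHS = 16 → satisfies claim
(5, 0): LHS = 25, RHS = 25 → satisfies claim
(1, 5): LHS = 36, RHS = 26 → counterexample

That makes 1 counterexample.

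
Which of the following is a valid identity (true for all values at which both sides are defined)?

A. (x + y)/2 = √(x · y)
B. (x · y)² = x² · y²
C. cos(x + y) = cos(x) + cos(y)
B

A: fails at (2, 5) — LHS = 7/2, RHS = √(10) ≈ 3.162.
B: holds — e.g. at (1, 2), both sides equal 4.
C: fails at (5, 8) — LHS = cos(13) ≈ 0.9074, RHS = cos(8) + cos(5) ≈ 0.1382.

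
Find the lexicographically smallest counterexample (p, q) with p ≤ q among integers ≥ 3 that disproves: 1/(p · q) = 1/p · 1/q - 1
(p, q) = (3, 3)

Substituting (3, 3) into the claim:
LHS = 1/(3 · 3) = 1/9
RHS = 1/3 · 1/3 - 1 = -8/9

Since LHS ≠ RHS, this pair disproves the claim, and no lexicographically smaller pair (p ≤ q, integers ≥ 3) does.

For instance (8, 10) is also a counterexample (LHS = 1/80, RHS = -79/80), but it's lexicographically larger.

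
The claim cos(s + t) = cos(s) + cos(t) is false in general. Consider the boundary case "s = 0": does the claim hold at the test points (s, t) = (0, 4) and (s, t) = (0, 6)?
At (0, 4): LHS = cos(4) ≈ -0.6536 ≠ RHS = cos(4) + 1 ≈ 0.3464
At (0, 6): LHS = cos(6) ≈ 0.9602 ≠ RHS = cos(6) + 1 ≈ 1.96

Answer: No, fails at both test points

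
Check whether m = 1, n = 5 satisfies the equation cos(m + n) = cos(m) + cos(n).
Substituting m = 1, n = 5:

LHS = cos(1 + 5) = cos(6) ≈ 0.9602
RHS = cos(1) + cos(5) ≈ 0.824

LHS ≠ RHS, so the equation does not hold at this point.

Answer: Fails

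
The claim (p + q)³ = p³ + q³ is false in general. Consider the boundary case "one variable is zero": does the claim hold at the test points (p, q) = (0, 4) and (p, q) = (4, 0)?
At (0, 4): LHS = 64, RHS = 64 → equal
At (4, 0): LHS = 64, RHS = 64 → equal

So the claim does hold at both of these boundary points, even though it is not an identity.

Answer: Yes, holds at both test points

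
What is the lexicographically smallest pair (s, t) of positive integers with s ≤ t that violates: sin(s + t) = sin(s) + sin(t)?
Substituting (1, 1) into the claim:
LHS = sin(1 + 1) = sin(2) ≈ 0.9093
RHS = sin(1) + sin(1) = 2·sin(1) ≈ 1.683

Since LHS ≠ RHS, this pair disproves the claim, and no lexicographically smaller pair (s ≤ t, positive integers) does.

For instance (6, 7) is also a counterexample (LHS = sin(13) ≈ 0.4202, RHS = sin(6) + sin(7) ≈ 0.3776), but it's lexicographically larger.

Answer: (s, t) = (1, 1)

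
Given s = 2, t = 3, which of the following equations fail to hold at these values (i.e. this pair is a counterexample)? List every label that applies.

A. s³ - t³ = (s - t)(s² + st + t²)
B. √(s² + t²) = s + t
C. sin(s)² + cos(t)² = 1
B, C

Evaluating each claim at the given values:
A. LHS = -19, RHS = -19 → holds here (LHS = RHS)
B. LHS = √(13) ≈ 3.606, RHS = 5 → fails here (LHS ≠ RHS)
C. LHS = sin(2)² + cos(3)² ≈ 1.807, RHS = 1 → fails here (LHS ≠ RHS)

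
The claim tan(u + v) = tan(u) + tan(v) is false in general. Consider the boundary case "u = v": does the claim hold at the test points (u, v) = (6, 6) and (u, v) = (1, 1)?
No, fails at both test points

At (6, 6): LHS = tan(12) ≈ -0.6359 ≠ RHS = 2·tan(6) ≈ -0.582
At (1, 1): LHS = tan(2) ≈ -2.185 ≠ RHS = 2·tan(1) ≈ 3.115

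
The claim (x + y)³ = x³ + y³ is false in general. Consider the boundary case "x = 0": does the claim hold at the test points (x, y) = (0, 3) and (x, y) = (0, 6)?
Yes, holds at both test points

At (0, 3): LHS = 27, RHS = 27 → equal
At (0, 6): LHS = 216, RHS = 216 → equal

So the claim does hold at both of these boundary points, even though it is not an identity.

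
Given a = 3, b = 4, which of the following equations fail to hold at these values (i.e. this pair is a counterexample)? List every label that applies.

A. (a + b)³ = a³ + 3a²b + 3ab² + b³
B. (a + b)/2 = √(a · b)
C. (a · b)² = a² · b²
Evaluating each claim at the given values:
A. LHS = 343, RHS = 343 → holds here (LHS = RHS)
B. LHS = 7/2, RHS = 2·√(3) ≈ 3.464 → fails here (LHS ≠ RHS)
C. LHS = 144, RHS = 144 → holds here (LHS = RHS)

Answer: B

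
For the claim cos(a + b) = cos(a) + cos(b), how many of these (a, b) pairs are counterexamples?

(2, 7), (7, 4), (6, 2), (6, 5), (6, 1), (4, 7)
Testing each pair:
(2, 7): LHS = cos(9) ≈ -0.9111, RHS = cos(2) + cos(7) ≈ 0.3378 → counterexample
(7, 4): LHS = cos(11) ≈ 0.004426, RHS = cos(4) + cos(7) ≈ 0.1003 → counterexample
(6, 2): LHS = cos(8) ≈ -0.1455, RHS = cos(2) + cos(6) ≈ 0.544 → counterexample
(6, 5): LHS = cos(11) ≈ 0.004426, RHS = cos(5) + cos(6) ≈ 1.244 → counterexample
(6, 1): LHS = cos(7) ≈ 0.7539, RHS = cos(1) + cos(6) ≈ 1.5 → counterexample
(4, 7): LHS = cos(11) ≈ 0.004426, RHS = cos(4) + cos(7) ≈ 0.1003 → counterexample

That makes 6 counterexamples.

Answer: 6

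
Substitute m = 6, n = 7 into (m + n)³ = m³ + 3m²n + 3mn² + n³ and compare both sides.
LHS = (6 + 7)³ = 2197
RHS = 6³ + 3·6²·7 + 3·6·7² + 7³ = 2197

LHS = RHS: the two sides agree.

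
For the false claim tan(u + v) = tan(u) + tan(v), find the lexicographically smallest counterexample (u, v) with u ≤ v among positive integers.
Substituting (1, 1) into the claim:
LHS = tan(1 + 1) = tan(2) ≈ -2.185
RHS = tan(1) + tan(1) = 2·tan(1) ≈ 3.115

Since LHS ≠ RHS, this pair disproves the claim, and no lexicographically smaller pair (u ≤ v, positive integers) does.

For instance (5, 8) is also a counterexample (LHS = tan(13) ≈ 0.463, RHS = tan(8) + tan(5) ≈ -10.18), but it's lexicographically larger.

Answer: (u, v) = (1, 1)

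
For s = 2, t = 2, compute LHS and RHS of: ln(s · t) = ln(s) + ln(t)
LHS = ln(2 · 2) = ln(4) ≈ 1.386
RHS = ln(2) + ln(2) = 2·ln(2) ≈ 1.386

LHS = RHS: the two sides agree.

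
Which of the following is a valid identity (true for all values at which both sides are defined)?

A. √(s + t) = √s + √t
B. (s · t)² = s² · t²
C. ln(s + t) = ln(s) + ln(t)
B

A: fails at (1, 3) — LHS = 2, RHS = 1 + √(3) ≈ 2.732.
B: holds — e.g. at (2, 2), both sides equal 16.
C: fails at (4, 5) — LHS = ln(9) ≈ 2.197, RHS = ln(4) + ln(5) ≈ 2.996.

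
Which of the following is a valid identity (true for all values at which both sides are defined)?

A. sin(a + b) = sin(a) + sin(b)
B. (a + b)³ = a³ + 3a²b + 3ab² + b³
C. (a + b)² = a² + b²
B

A: fails at (1, 2) — LHS = sin(3) ≈ 0.1411, RHS = sin(1) + sin(2) ≈ 1.751.
B: holds — e.g. at (1, 5), both sides equal 216.
C: fails at (5, 8) — LHS = 169, RHS = 89.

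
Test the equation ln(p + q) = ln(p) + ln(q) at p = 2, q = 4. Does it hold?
Substituting p = 2, q = 4:

LHS = ln(2 + 4) = ln(6) ≈ 1.792
RHS = ln(2) + ln(4) ≈ 2.079

LHS ≠ RHS, so the equation does not hold at this point.

Answer: Fails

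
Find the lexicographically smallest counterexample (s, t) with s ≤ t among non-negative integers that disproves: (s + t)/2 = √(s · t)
(s, t) = (0, 1)

Substituting (0, 1) into the claim:
LHS = (0 + 1)/2 = 1/2
RHS = √(0 · 1) = 0

Since LHS ≠ RHS, this pair disproves the claim, and no lexicographically smaller pair (s ≤ t, non-negative integers) does.

For instance (3, 6) is also a counterexample (LHS = 9/2, RHS = 3·√(2) ≈ 4.243), but it's lexicographically larger.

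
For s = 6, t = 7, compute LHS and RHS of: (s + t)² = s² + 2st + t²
LHS = (6 + 7)² = 169
RHS = 6² + 2·6·7 + 7² = 169

LHS = RHS: the two sides agree.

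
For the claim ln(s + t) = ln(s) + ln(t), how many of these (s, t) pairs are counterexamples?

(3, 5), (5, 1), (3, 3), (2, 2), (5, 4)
4

Testing each pair:
(3, 5): LHS = ln(8) ≈ 2.079, RHS = ln(3) + ln(5) ≈ 2.708 → counterexample
(5, 1): LHS = ln(6) ≈ 1.792, RHS = ln(5) ≈ 1.609 → counterexample
(3, 3): LHS = ln(6) ≈ 1.792, RHS = 2·ln(3) ≈ 2.197 → counterexample
(2, 2): LHS = ln(4) ≈ 1.386, RHS = 2·ln(2) ≈ 1.386 → satisfies claim
(5, 4): LHS = ln(9) ≈ 2.197, RHS = ln(4) + ln(5) ≈ 2.996 → counterexample

That makes 4 counterexamples.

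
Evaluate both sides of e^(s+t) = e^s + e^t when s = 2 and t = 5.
LHS = e^(2+5) = e^7 ≈ 1097
RHS = e^2 + e^5 ≈ 155.8

LHS ≠ RHS (they differ by about 940.8), so the equation does not hold here.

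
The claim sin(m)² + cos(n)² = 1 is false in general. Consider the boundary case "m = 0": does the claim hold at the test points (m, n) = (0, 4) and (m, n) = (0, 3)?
At (0, 4): LHS = cos(4)² ≈ 0.4272 ≠ RHS = 1
At (0, 3): LHS = cos(3)² ≈ 0.9801 ≠ RHS = 1

Answer: No, fails at both test points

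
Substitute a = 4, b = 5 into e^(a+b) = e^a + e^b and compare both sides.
LHS = e^(4+5) = e^9 ≈ 8103
RHS = e^4 + e^5 ≈ 203

LHS ≠ RHS (they differ by about 7900), so the equation does not hold here.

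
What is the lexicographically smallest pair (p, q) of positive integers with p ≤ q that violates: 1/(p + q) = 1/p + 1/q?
(p, q) = (1, 1)

Substituting (1, 1) into the claim:
LHS = 1/(1 + 1) = 1/2
RHS = 1/1 + 1/1 = 2

Since LHS ≠ RHS, this pair disproves the claim, and no lexicographically smaller pair (p ≤ q, positive integers) does.

For instance (1, 5) is also a counterexample (LHS = 1/6, RHS = 6/5), but it's lexicographically larger.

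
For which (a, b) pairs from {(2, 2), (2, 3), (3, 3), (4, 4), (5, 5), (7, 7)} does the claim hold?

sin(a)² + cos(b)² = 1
Testing each pair:
(2, 2): LHS = cos(2)² + sin(2)² = 1, RHS = 1 → holds
(2, 3): LHS = sin(2)² + cos(3)² ≈ 1.807, RHS = 1 → fails
(3, 3): LHS = sin(3)² + cos(3)² = 1, RHS = 1 → holds
(4, 4): LHS = cos(4)² + sin(4)² = 1, RHS = 1 → holds
(5, 5): LHS = cos(5)² + sin(5)² = 1, RHS = 1 → holds
(7, 7): LHS = sin(7)² + cos(7)² = 1, RHS = 1 → holds

5 of 6 pairs satisfy the claim.

Answer: (2, 2), (3, 3), (4, 4), (5, 5), (7, 7)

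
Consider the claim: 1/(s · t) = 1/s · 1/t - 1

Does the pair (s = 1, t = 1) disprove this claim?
Yes

Substituting s = 1, t = 1:
LHS = 1/(1 · 1) = 1
RHS = 1/1 · 1/1 - 1 = 0

Since LHS ≠ RHS, this pair disproves the claim.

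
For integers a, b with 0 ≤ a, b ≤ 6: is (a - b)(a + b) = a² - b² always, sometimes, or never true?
The identity holds for every pair in the range. For instance at (a, b) = (0, 3): both sides equal -9.

Answer: Always true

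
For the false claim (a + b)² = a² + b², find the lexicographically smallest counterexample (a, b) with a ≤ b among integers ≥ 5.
(a, b) = (5, 5)

Substituting (5, 5) into the claim:
LHS = (5 + 5)² = 100
RHS = 5² + 5² = 50

Since LHS ≠ RHS, this pair disproves the claim, and no lexicographically smaller pair (a ≤ b, integers ≥ 5) does.

For instance (6, 7) is also a counterexample (LHS = 169, RHS = 85), but it's lexicographically larger.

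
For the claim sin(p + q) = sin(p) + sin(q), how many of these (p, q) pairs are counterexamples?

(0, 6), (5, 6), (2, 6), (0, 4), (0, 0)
2

Testing each pair:
(0, 6): LHS = sin(6) ≈ -0.2794, RHS = sin(6) ≈ -0.2794 → satisfies claim
(5, 6): LHS = sin(11) ≈ -1, RHS = sin(5) + sin(6) ≈ -1.238 → counterexample
(2, 6): LHS = sin(8) ≈ 0.9894, RHS = sin(6) + sin(2) ≈ 0.6299 → counterexample
(0, 4): LHS = sin(4) ≈ -0.7568, RHS = sin(4) ≈ -0.7568 → satisfies claim
(0, 0): LHS = 0, RHS = 0 → satisfies claim

That makes 2 counterexamples.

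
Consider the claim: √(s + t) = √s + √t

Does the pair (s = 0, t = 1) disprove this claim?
No

Substituting s = 0, t = 1:
LHS = √(0 + 1) = 1
RHS = √0 + √1 = 1

The sides agree, so this pair does not disprove the claim.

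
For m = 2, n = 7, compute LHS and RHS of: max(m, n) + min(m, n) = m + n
LHS = max(2, 7) + min(2, 7) = 9
RHS = 2 + 7 = 9

LHS = RHS: the two sides agree.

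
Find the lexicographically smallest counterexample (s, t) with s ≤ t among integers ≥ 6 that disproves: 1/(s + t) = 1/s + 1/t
(s, t) = (6, 6)

Substituting (6, 6) into the claim:
LHS = 1/(6 + 6) = 1/12
RHS = 1/6 + 1/6 = 1/3

Since LHS ≠ RHS, this pair disproves the claim, and no lexicographically smaller pair (s ≤ t, integers ≥ 6) does.

For instance (10, 11) is also a counterexample (LHS = 1/21, RHS = 21/110), but it's lexicographically larger.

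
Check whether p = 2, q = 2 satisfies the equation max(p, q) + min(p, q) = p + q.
Holds

Substituting p = 2, q = 2:

LHS = max(2, 2) + min(2, 2) = 4
RHS = 2 + 2 = 4

LHS = RHS, so the equation holds at this point.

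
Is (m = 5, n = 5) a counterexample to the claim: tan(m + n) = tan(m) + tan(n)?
Yes

Substituting m = 5, n = 5:
LHS = tan(5 + 5) = tan(10) ≈ 0.6484
RHS = tan(5) + tan(5) = 2·tan(5) ≈ -6.761

Since LHS ≠ RHS, this pair disproves the claim.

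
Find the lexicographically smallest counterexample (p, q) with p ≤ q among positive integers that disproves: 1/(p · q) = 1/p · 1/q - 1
(p, q) = (1, 1)

Substituting (1, 1) into the claim:
LHS = 1/(1 · 1) = 1
RHS = 1/1 · 1/1 - 1 = 0

Since LHS ≠ RHS, this pair disproves the claim, and no lexicographically smaller pair (p ≤ q, positive integers) does.

For instance (2, 7) is also a counterexample (LHS = 1/14, RHS = -13/14), but it's lexicographically larger.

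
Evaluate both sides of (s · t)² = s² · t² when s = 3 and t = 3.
LHS = (3 · 3)² = 81
RHS = 3² · 3² = 81

LHS = RHS: the two sides agree.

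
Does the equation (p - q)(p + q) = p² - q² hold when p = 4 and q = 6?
Substituting p = 4, q = 6:

LHS = (4 - 6)(4 + 6) = -20
RHS = 4² - 6² = -20

LHS = RHS, so the equation holds at this point.

Answer: Holds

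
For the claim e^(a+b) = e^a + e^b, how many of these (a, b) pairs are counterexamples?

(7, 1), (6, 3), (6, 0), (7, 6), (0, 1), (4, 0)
6

Testing each pair:
(7, 1): LHS = e^8 ≈ 2981, RHS = e + e^7 ≈ 1099 → counterexample
(6, 3): LHS = e^9 ≈ 8103, RHS = e^3 + e^6 ≈ 423.5 → counterexample
(6, 0): LHS = e^6 ≈ 403.4, RHS = 1 + e^6 ≈ 404.4 → counterexample
(7, 6): LHS = e^13 ≈ 442413.4, RHS = e^6 + e^7 ≈ 1500 → counterexample
(0, 1): LHS = e ≈ 2.718, RHS = 1 + e ≈ 3.718 → counterexample
(4, 0): LHS = e^4 ≈ 54.6, RHS = 1 + e^4 ≈ 55.6 → counterexample

That makes 6 counterexamples.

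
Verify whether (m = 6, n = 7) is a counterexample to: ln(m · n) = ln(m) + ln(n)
No

Substituting m = 6, n = 7:
LHS = ln(6 · 7) = ln(42) ≈ 3.738
RHS = ln(6) + ln(7) ≈ 3.738

The sides agree, so this pair does not disprove the claim.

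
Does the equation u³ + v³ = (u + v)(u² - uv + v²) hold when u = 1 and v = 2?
Holds

Substituting u = 1, v = 2:

LHS = 1³ + 2³ = 9
RHS = (1 + 2)(1² - 1·2 + 2²) = 9

LHS = RHS, so the equation holds at this point.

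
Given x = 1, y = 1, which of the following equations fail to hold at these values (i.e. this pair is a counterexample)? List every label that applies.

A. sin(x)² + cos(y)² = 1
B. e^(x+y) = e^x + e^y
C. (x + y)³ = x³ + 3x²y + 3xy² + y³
Evaluating each claim at the given values:
A. LHS = cos(1)² + sin(1)² = 1, RHS = 1 → holds here (LHS = RHS)
B. LHS = e^2 ≈ 7.389, RHS = 2·e ≈ 5.437 → fails here (LHS ≠ RHS)
C. LHS = 8, RHS = 8 → holds here (LHS = RHS)

Answer: B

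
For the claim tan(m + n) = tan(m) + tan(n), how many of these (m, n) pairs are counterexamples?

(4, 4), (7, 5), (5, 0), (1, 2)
Testing each pair:
(4, 4): LHS = tan(8) ≈ -6.8, RHS = 2·tan(4) ≈ 2.316 → counterexample
(7, 5): LHS = tan(12) ≈ -0.6359, RHS = tan(5) + tan(7) ≈ -2.509 → counterexample
(5, 0): LHS = tan(5) ≈ -3.381, RHS = tan(5) ≈ -3.381 → satisfies claim
(1, 2): LHS = tan(3) ≈ -0.1425, RHS = tan(2) + tan(1) ≈ -0.6276 → counterexample

That makes 3 counterexamples.

Answer: 3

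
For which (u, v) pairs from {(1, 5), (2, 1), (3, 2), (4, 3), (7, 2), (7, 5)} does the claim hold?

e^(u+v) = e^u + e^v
None

Testing each pair:
(1, 5): LHS = e^6 ≈ 403.4, RHS = e + e^5 ≈ 151.1 → fails
(2, 1): LHS = e^3 ≈ 20.09, RHS = e + e^2 ≈ 10.11 → fails
(3, 2): LHS = e^5 ≈ 148.4, RHS = e^2 + e^3 ≈ 27.47 → fails
(4, 3): LHS = e^7 ≈ 1097, RHS = e^3 + e^4 ≈ 74.68 → fails
(7, 2): LHS = e^9 ≈ 8103, RHS = e^2 + e^7 ≈ 1104 → fails
(7, 5): LHS = e^12 ≈ 162754.8, RHS = e^5 + e^7 ≈ 1245 → fails

No pair satisfies the claim.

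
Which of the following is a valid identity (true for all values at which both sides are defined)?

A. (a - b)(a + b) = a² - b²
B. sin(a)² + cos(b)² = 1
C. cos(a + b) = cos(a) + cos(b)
A: holds — e.g. at (5, 8), both sides equal -39.
B: fails at (3, 7) — LHS = sin(3)² + cos(7)² ≈ 0.5883, RHS = 1.
C: fails at (2, 3) — LHS = cos(5) ≈ 0.2837, RHS = cos(3) + cos(2) ≈ -1.406.

Answer: A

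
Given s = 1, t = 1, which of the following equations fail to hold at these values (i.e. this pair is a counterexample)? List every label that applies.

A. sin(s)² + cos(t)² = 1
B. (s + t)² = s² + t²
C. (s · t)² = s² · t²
B

Evaluating each claim at the given values:
A. LHS = cos(1)² + sin(1)² = 1, RHS = 1 → holds here (LHS = RHS)
B. LHS = 4, RHS = 2 → fails here (LHS ≠ RHS)
C. LHS = 1, RHS = 1 → holds here (LHS = RHS)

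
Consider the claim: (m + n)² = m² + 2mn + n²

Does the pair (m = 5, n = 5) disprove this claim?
Substituting m = 5, n = 5:
LHS = (5 + 5)² = 100
RHS = 5² + 2·5·5 + 5² = 100

The sides agree, so this pair does not disprove the claim.

Answer: No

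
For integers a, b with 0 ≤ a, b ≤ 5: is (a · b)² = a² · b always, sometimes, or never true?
It holds at (a, b) = (1, 1) (both sides equal 1), but fails at (a, b) = (2, 2) (LHS = 16, RHS = 8).

Answer: Sometimes true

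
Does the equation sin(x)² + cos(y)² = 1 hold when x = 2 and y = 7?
Fails

Substituting x = 2, y = 7:

LHS = sin(2)² + cos(7)² ≈ 1.395
RHS = 1

LHS ≠ RHS, so the equation does not hold at this point.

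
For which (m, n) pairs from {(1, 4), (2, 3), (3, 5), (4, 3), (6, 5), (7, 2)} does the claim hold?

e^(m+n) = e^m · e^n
Testing each pair:
(1, 4): LHS = e^5 ≈ 148.4, RHS = e^5 ≈ 148.4 → holds
(2, 3): LHS = e^5 ≈ 148.4, RHS = e^5 ≈ 148.4 → holds
(3, 5): LHS = e^8 ≈ 2981, RHS = e^8 ≈ 2981 → holds
(4, 3): LHS = e^7 ≈ 1097, RHS = e^7 ≈ 1097 → holds
(6, 5): LHS = e^11 ≈ 59874.1, RHS = e^11 ≈ 59874.1 → holds
(7, 2): LHS = e^9 ≈ 8103, RHS = e^9 ≈ 8103 → holds

Every pair satisfies the claim.

Answer: All pairs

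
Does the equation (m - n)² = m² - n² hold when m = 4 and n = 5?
Fails

Substituting m = 4, n = 5:

LHS = (4 - 5)² = 1
RHS = 4² - 5² = -9

LHS ≠ RHS, so the equation does not hold at this point.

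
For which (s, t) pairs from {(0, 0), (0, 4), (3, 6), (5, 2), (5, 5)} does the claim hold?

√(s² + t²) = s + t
(0, 0), (0, 4)

Testing each pair:
(0, 0): LHS = 0, RHS = 0 → holds
(0, 4): LHS = 4, RHS = 4 → holds
(3, 6): LHS = 3·√(5) ≈ 6.708, RHS = 9 → fails
(5, 2): LHS = √(29) ≈ 5.385, RHS = 7 → fails
(5, 5): LHS = 5·√(2) ≈ 7.071, RHS = 10 → fails

2 of 5 pairs satisfy the claim.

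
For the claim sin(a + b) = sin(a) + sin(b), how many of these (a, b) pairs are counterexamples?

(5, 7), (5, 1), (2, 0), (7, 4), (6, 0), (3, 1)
Testing each pair:
(5, 7): LHS = sin(12) ≈ -0.5366, RHS = sin(5) + sin(7) ≈ -0.3019 → counterexample
(5, 1): LHS = sin(6) ≈ -0.2794, RHS = sin(5) + sin(1) ≈ -0.1175 → counterexample
(2, 0): LHS = sin(2) ≈ 0.9093, RHS = sin(2) ≈ 0.9093 → satisfies claim
(7, 4): LHS = sin(11) ≈ -1, RHS = sin(4) + sin(7) ≈ -0.09982 → counterexample
(6, 0): LHS = sin(6) ≈ -0.2794, RHS = sin(6) ≈ -0.2794 → satisfies claim
(3, 1): LHS = sin(4) ≈ -0.7568, RHS = sin(3) + sin(1) ≈ 0.9826 → counterexample

That makes 4 counterexamples.

Answer: 4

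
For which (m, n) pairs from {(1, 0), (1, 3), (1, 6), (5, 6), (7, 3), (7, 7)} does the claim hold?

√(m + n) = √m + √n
Testing each pair:
(1, 0): LHS = 1, RHS = 1 → holds
(1, 3): LHS = 2, RHS = 1 + √(3) ≈ 2.732 → fails
(1, 6): LHS = √(7) ≈ 2.646, RHS = 1 + √(6) ≈ 3.449 → fails
(5, 6): LHS = √(11) ≈ 3.317, RHS = √(5) + √(6) ≈ 4.686 → fails
(7, 3): LHS = √(10) ≈ 3.162, RHS = √(3) + √(7) ≈ 4.378 → fails
(7, 7): LHS = √(14) ≈ 3.742, RHS = 2·√(7) ≈ 5.292 → fails

1 of 6 pairs satisfies the claim.

Answer: (1, 0)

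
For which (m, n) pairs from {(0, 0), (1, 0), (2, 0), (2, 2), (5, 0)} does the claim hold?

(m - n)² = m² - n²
Testing each pair:
(0, 0): LHS = 0, RHS = 0 → holds
(1, 0): LHS = 1, RHS = 1 → holds
(2, 0): LHS = 4, RHS = 4 → holds
(2, 2): LHS = 0, RHS = 0 → holds
(5, 0): LHS = 25, RHS = 25 → holds

Every pair satisfies the claim.

Answer: All pairs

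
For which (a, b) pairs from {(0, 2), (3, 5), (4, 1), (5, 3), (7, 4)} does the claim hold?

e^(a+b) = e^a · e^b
All pairs

Testing each pair:
(0, 2): LHS = e^2 ≈ 7.389, RHS = e^2 ≈ 7.389 → holds
(3, 5): LHS = e^8 ≈ 2981, RHS = e^8 ≈ 2981 → holds
(4, 1): LHS = e^5 ≈ 148.4, RHS = e^5 ≈ 148.4 → holds
(5, 3): LHS = e^8 ≈ 2981, RHS = e^8 ≈ 2981 → holds
(7, 4): LHS = e^11 ≈ 59874.1, RHS = e^11 ≈ 59874.1 → holds

Every pair satisfies the claim.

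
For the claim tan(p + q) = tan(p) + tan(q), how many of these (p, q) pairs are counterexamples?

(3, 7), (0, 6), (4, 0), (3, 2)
2

Testing each pair:
(3, 7): LHS = tan(10) ≈ 0.6484, RHS = tan(3) + tan(7) ≈ 0.7289 → counterexample
(0, 6): LHS = tan(6) ≈ -0.291, RHS = tan(6) ≈ -0.291 → satisfies claim
(4, 0): LHS = tan(4) ≈ 1.158, RHS = tan(4) ≈ 1.158 → satisfies claim
(3, 2): LHS = tan(5) ≈ -3.381, RHS = tan(2) + tan(3) ≈ -2.328 → counterexample

That makes 2 counterexamples.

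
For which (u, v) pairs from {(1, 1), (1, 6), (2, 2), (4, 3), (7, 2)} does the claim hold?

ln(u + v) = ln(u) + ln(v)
(2, 2)

Testing each pair:
(1, 1): LHS = ln(2) ≈ 0.6931, RHS = 0 → fails
(1, 6): LHS = ln(7) ≈ 1.946, RHS = ln(6) ≈ 1.792 → fails
(2, 2): LHS = ln(4) ≈ 1.386, RHS = 2·ln(2) ≈ 1.386 → holds
(4, 3): LHS = ln(7) ≈ 1.946, RHS = ln(3) + ln(4) ≈ 2.485 → fails
(7, 2): LHS = ln(9) ≈ 2.197, RHS = ln(2) + ln(7) ≈ 2.639 → fails

1 of 5 pairs satisfies the claim.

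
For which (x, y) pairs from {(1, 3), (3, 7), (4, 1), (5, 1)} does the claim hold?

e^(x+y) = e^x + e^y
Testing each pair:
(1, 3): LHS = e^4 ≈ 54.6, RHS = e + e^3 ≈ 22.8 → fails
(3, 7): LHS = e^10 ≈ 22026.5, RHS = e^3 + e^7 ≈ 1117 → fails
(4, 1): LHS = e^5 ≈ 148.4, RHS = e + e^4 ≈ 57.32 → fails
(5, 1): LHS = e^6 ≈ 403.4, RHS = e + e^5 ≈ 151.1 → fails

No pair satisfies the claim.

Answer: None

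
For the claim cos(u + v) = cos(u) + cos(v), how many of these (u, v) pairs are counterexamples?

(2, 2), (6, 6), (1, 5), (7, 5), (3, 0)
Testing each pair:
(2, 2): LHS = cos(4) ≈ -0.6536, RHS = 2·cos(2) ≈ -0.8323 → counterexample
(6, 6): LHS = cos(12) ≈ 0.8439, RHS = 2·cos(6) ≈ 1.92 → counterexample
(1, 5): LHS = cos(6) ≈ 0.9602, RHS = cos(5) + cos(1) ≈ 0.824 → counterexample
(7, 5): LHS = cos(12) ≈ 0.8439, RHS = cos(5) + cos(7) ≈ 1.038 → counterexample
(3, 0): LHS = cos(3) ≈ -0.99, RHS = cos(3) + 1 ≈ 0.01001 → counterexample

That makes 5 counterexamples.

Answer: 5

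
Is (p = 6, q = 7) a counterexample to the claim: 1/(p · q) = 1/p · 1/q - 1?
Substituting p = 6, q = 7:
LHS = 1/(6 · 7) = 1/42
RHS = 1/6 · 1/7 - 1 = -41/42

Since LHS ≠ RHS, this pair disproves the claim.

Answer: Yes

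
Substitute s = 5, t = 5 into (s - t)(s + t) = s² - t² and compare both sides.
LHS = (5 - 5)(5 + 5) = 0
RHS = 5² - 5² = 0

LHS = RHS: the two sides agree.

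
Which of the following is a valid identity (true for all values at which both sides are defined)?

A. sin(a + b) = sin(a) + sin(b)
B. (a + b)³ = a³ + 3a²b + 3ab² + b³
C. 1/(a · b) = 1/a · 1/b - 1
A: fails at (2, 4) — LHS = sin(6) ≈ -0.2794, RHS = sin(4) + sin(2) ≈ 0.1525.
B: holds — e.g. at (3, 4), both sides equal 343.
C: fails at (2, 4) — LHS = 1/8, RHS = -7/8.

Answer: B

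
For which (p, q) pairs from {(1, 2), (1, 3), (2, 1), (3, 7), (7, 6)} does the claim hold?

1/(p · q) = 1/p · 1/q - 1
None

Testing each pair:
(1, 2): LHS = 1/2, RHS = -1/2 → fails
(1, 3): LHS = 1/3, RHS = -2/3 → fails
(2, 1): LHS = 1/2, RHS = -1/2 → fails
(3, 7): LHS = 1/21, RHS = -20/21 → fails
(7, 6): LHS = 1/42, RHS = -41/42 → fails

No pair satisfies the claim.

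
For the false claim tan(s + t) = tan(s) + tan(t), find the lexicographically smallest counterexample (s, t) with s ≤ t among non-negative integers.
(s, t) = (1, 1)

Substituting (1, 1) into the claim:
LHS = tan(1 + 1) = tan(2) ≈ -2.185
RHS = tan(1) + tan(1) = 2·tan(1) ≈ 3.115

Since LHS ≠ RHS, this pair disproves the claim, and no lexicographically smaller pair (s ≤ t, non-negative integers) does.

For instance (6, 6) is also a counterexample (LHS = tan(12) ≈ -0.6359, RHS = 2·tan(6) ≈ -0.582), but it's lexicographically larger.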